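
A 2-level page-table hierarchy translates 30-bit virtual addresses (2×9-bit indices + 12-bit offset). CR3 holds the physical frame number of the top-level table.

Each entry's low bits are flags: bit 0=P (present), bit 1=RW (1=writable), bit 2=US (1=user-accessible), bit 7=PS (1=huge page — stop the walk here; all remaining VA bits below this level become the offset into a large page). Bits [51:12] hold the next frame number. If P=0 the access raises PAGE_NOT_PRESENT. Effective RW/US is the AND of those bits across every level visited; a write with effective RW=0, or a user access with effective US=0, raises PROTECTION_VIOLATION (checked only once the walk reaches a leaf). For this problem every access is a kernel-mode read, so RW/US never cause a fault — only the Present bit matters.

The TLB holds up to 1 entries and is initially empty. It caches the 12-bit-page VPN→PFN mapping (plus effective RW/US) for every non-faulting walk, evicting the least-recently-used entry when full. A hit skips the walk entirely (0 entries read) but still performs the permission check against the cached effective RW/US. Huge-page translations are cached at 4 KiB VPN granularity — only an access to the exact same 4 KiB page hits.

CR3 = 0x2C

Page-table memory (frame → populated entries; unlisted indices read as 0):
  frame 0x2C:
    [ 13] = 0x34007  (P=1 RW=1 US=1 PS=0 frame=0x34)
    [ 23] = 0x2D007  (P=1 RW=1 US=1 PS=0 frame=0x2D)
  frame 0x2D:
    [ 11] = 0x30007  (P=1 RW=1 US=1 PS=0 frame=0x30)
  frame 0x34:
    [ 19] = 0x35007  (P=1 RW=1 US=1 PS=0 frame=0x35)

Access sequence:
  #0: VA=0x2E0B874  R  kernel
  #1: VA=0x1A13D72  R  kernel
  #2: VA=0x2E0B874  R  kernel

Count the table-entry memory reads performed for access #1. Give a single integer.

Per-access translation:
#0 VA=0x2E0B874 (r,kernel):
  L0 @0x2C[23] → 0x2D007  P=1,RW=1,US=1,PS=0
  L1 @0x2D[11] → 0x30007  P=1,RW=1,US=1,PS=0
  ⇒ phys 0x30874  [2 reads]
#1 VA=0x1A13D72 (r,kernel):
  L0 @0x2C[13] → 0x34007  P=1,RW=1,US=1,PS=0
  L1 @0x34[19] → 0x35007  P=1,RW=1,US=1,PS=0
  ⇒ phys 0x35D72  [2 reads]
#2 VA=0x2E0B874 (r,kernel):
  L0 @0x2C[23] → 0x2D007  P=1,RW=1,US=1,PS=0
  L1 @0x2D[11] → 0x30007  P=1,RW=1,US=1,PS=0
  ⇒ phys 0x30874  [2 reads]

Entries read for #1: 2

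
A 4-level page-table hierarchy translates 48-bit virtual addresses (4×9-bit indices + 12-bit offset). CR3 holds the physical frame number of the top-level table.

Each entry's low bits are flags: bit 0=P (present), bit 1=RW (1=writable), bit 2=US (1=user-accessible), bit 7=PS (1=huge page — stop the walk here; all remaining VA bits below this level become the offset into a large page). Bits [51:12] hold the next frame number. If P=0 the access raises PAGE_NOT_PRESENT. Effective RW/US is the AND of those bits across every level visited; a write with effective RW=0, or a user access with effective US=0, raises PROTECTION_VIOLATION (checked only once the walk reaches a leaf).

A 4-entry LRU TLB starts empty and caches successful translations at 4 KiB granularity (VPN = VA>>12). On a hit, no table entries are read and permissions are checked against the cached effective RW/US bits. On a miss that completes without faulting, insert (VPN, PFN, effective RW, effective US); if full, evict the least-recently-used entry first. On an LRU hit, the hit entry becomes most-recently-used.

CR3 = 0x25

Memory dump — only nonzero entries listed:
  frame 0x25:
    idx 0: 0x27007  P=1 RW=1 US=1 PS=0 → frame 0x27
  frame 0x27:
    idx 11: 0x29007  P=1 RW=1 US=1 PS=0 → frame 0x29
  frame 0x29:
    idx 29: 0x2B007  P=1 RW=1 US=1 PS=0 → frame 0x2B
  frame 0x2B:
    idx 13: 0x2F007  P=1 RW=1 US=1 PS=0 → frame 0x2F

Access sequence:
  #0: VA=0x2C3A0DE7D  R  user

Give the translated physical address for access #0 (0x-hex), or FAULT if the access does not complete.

Per-access translation:
#0 VA=0x2C3A0DE7D (r,user):
  [0] read 0x25 idx=0: raw=0x27007 flags P=1 W=1 U=1 S=0
  [1] read 0x27 idx=11: raw=0x29007 flags P=1 W=1 U=1 S=0
  [2] read 0x29 idx=29: raw=0x2B007 flags P=1 W=1 U=1 S=0
  [3] read 0x2B idx=13: raw=0x2F007 flags P=1 W=1 U=1 S=0
  ⇒ phys 0x2FE7D  [4 reads]

Access #0 PA: 0x2FE7D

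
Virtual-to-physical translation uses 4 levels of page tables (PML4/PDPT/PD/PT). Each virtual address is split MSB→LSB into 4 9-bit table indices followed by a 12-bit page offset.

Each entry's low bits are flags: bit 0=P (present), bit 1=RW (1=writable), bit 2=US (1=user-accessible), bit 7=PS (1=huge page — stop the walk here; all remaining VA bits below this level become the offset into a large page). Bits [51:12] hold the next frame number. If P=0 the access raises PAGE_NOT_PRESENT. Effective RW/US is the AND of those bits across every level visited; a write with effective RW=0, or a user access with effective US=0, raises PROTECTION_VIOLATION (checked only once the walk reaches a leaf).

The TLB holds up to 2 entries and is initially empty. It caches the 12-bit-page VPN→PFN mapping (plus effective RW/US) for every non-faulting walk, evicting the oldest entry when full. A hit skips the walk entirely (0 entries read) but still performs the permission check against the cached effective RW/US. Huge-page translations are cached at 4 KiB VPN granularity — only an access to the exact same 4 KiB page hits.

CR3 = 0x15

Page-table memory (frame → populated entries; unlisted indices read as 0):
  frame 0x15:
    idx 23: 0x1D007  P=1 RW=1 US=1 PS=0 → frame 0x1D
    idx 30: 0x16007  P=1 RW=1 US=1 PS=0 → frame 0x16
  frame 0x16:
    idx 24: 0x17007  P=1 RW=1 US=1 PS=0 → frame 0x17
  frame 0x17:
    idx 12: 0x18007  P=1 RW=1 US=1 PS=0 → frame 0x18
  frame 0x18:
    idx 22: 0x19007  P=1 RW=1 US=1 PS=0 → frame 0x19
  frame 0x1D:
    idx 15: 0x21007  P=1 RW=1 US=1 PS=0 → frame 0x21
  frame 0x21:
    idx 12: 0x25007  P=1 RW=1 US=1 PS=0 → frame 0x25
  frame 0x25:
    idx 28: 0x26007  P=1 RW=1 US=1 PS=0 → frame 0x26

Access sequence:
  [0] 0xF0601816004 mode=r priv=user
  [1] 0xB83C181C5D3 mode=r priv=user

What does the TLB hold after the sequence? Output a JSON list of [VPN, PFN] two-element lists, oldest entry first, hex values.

Trace:
#0 VA=0xF0601816004 (r,user):
  [0] read 0x15 idx=30: raw=0x16007 flags P=1 W=1 U=1 S=0
  [1] read 0x16 idx=24: raw=0x17007 flags P=1 W=1 U=1 S=0
  [2] read 0x17 idx=12: raw=0x18007 flags P=1 W=1 U=1 S=0
  [3] read 0x18 idx=22: raw=0x19007 flags P=1 W=1 U=1 S=0
  → PA=0x19004  (4 entries read)
#1 VA=0xB83C181C5D3 (r,user):
  [0] read 0x15 idx=23: raw=0x1D007 flags P=1 W=1 U=1 S=0
  [1] read 0x1D idx=15: raw=0x21007 flags P=1 W=1 U=1 S=0
  [2] read 0x21 idx=12: raw=0x25007 flags P=1 W=1 U=1 S=0
  [3] read 0x25 idx=28: raw=0x26007 flags P=1 W=1 U=1 S=0
  → PA=0x265D3  (4 entries read)

TLB: [["0xF0601816", "0x19"], ["0xB83C181C", "0x26"]]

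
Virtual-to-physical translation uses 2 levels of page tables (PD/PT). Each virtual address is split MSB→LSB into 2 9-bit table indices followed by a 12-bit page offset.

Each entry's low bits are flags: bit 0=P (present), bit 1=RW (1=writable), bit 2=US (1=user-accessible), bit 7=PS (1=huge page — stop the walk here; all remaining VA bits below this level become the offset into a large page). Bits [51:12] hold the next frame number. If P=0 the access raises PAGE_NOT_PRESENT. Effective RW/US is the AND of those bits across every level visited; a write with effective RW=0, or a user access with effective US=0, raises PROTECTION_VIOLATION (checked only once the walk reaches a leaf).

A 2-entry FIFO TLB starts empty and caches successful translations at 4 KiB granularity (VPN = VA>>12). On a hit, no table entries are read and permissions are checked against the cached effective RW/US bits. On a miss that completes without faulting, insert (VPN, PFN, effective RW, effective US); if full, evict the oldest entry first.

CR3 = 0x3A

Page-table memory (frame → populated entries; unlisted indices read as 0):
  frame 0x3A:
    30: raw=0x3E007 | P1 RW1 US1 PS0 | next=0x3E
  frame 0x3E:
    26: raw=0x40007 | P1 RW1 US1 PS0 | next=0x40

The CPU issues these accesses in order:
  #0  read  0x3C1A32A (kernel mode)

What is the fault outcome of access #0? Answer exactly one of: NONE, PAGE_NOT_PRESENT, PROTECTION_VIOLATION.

Trace:
#0 VA=0x3C1A32A (r,kernel):
  lvl0: tbl 0x3A, slot 30 ⇒ 0x3E007 (P1/RW1/US1/PS0)
  lvl1: tbl 0x3E, slot 26 ⇒ 0x40007 (P1/RW1/US1/PS0)
  → PA=0x4032A  (2 entries read)

Access #0 fault: NONE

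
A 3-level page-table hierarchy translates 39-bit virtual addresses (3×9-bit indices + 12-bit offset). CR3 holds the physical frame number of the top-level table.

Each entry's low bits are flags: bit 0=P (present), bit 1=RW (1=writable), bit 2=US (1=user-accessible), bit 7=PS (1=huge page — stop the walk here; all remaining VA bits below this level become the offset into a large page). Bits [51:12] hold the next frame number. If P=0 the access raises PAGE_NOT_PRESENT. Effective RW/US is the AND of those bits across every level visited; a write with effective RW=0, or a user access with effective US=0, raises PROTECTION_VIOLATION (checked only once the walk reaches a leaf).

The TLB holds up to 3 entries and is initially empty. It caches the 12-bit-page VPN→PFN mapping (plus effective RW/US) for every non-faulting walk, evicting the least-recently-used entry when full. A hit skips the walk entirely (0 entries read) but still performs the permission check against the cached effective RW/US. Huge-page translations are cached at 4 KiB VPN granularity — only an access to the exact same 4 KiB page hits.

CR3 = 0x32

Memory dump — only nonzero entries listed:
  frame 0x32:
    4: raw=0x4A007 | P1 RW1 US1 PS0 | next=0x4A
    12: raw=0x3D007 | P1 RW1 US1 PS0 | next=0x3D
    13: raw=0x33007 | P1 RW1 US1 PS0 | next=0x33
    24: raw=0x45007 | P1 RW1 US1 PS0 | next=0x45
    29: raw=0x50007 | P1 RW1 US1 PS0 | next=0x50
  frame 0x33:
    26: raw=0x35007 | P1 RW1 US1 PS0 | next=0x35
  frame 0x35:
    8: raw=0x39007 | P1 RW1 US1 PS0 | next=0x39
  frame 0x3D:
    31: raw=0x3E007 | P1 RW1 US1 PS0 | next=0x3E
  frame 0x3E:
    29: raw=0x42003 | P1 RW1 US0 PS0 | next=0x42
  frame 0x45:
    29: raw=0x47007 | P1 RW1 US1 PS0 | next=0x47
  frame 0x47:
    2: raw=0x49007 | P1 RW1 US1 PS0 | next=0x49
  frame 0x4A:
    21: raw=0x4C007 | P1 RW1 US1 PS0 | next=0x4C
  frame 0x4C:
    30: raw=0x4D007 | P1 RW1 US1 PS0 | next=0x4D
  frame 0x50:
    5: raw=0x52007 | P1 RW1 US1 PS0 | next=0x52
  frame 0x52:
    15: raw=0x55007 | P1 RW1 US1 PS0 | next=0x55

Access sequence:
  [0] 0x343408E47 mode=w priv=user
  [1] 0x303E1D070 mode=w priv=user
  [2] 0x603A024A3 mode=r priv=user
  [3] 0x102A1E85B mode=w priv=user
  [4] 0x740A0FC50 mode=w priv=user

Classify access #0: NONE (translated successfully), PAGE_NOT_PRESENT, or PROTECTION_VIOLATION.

Trace:
#0 VA=0x343408E47 (w,user):
  L0: frame=0x32 idx=13 entry=0x33007 [P=1 RW=1 US=1 PS=0]
  L1: frame=0x33 idx=26 entry=0x35007 [P=1 RW=1 US=1 PS=0]
  L2: frame=0x35 idx=8 entry=0x39007 [P=1 RW=1 US=1 PS=0]
  ✓ 0x39E47  — 3 lookups
#1 VA=0x303E1D070 (w,user):
  L0: frame=0x32 idx=12 entry=0x3D007 [P=1 RW=1 US=1 PS=0]
  L1: frame=0x3D idx=31 entry=0x3E007 [P=1 RW=1 US=1 PS=0]
  L2: frame=0x3E idx=29 entry=0x42003 [P=1 RW=1 US=0 PS=0]
  ⇒ fault: PROTECTION_VIOLATION  — 3 lookups
#2 VA=0x603A024A3 (r,user):
  L0: frame=0x32 idx=24 entry=0x45007 [P=1 RW=1 US=1 PS=0]
  L1: frame=0x45 idx=29 entry=0x47007 [P=1 RW=1 US=1 PS=0]
  L2: frame=0x47 idx=2 entry=0x49007 [P=1 RW=1 US=1 PS=0]
  ✓ 0x494A3  — 3 lookups
#3 VA=0x102A1E85B (w,user):
  L0: frame=0x32 idx=4 entry=0x4A007 [P=1 RW=1 US=1 PS=0]
  L1: frame=0x4A idx=21 entry=0x4C007 [P=1 RW=1 US=1 PS=0]
  L2: frame=0x4C idx=30 entry=0x4D007 [P=1 RW=1 US=1 PS=0]
  ✓ 0x4D85B  — 3 lookups
#4 VA=0x740A0FC50 (w,user):
  L0: frame=0x32 idx=29 entry=0x50007 [P=1 RW=1 US=1 PS=0]
  L1: frame=0x50 idx=5 entry=0x52007 [P=1 RW=1 US=1 PS=0]
  L2: frame=0x52 idx=15 entry=0x55007 [P=1 RW=1 US=1 PS=0]
  ✓ 0x55C50  — 3 lookups

Access #0 fault: NONE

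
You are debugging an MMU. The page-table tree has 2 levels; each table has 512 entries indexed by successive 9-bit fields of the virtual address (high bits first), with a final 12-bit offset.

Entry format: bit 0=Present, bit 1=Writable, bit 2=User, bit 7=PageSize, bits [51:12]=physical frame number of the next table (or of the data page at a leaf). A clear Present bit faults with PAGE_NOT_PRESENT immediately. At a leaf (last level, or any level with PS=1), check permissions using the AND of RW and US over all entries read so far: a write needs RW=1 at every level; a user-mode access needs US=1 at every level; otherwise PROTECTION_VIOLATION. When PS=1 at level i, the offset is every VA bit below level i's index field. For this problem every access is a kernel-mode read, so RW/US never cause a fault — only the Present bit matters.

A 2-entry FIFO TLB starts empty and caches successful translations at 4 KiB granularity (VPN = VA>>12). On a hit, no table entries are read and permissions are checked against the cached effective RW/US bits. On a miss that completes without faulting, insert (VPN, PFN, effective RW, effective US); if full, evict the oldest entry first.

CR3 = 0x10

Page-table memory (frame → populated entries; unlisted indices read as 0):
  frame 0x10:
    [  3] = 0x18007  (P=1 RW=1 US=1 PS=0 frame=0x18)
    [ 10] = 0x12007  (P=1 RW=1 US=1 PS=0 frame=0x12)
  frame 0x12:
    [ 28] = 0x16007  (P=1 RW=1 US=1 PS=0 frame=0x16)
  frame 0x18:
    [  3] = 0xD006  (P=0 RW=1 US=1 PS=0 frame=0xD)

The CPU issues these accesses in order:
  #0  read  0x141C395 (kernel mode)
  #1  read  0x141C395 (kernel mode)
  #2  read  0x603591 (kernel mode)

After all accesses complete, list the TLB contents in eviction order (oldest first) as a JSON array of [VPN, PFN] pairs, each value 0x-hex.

Walk each access:
#0 VA=0x141C395 (r,kernel):
  lvl0: tbl 0x10, slot 10 ⇒ 0x12007 (P1/RW1/US1/PS0)
  lvl1: tbl 0x12, slot 28 ⇒ 0x16007 (P1/RW1/US1/PS0)
  → PA=0x16395  (2 entries read)
#1 VA=0x141C395 (r,kernel):
  TLB hit vpn=0x141C → PA=0x16395
#2 VA=0x603591 (r,kernel):
  lvl0: tbl 0x10, slot 3 ⇒ 0x18007 (P1/RW1/US1/PS0)
  lvl1: tbl 0x18, slot 3 ⇒ 0xD006 (P0/RW1/US1/PS0)
  ⇒ fault: PAGE_NOT_PRESENT  — 2 lookups

TLB: [["0x141C", "0x16"]]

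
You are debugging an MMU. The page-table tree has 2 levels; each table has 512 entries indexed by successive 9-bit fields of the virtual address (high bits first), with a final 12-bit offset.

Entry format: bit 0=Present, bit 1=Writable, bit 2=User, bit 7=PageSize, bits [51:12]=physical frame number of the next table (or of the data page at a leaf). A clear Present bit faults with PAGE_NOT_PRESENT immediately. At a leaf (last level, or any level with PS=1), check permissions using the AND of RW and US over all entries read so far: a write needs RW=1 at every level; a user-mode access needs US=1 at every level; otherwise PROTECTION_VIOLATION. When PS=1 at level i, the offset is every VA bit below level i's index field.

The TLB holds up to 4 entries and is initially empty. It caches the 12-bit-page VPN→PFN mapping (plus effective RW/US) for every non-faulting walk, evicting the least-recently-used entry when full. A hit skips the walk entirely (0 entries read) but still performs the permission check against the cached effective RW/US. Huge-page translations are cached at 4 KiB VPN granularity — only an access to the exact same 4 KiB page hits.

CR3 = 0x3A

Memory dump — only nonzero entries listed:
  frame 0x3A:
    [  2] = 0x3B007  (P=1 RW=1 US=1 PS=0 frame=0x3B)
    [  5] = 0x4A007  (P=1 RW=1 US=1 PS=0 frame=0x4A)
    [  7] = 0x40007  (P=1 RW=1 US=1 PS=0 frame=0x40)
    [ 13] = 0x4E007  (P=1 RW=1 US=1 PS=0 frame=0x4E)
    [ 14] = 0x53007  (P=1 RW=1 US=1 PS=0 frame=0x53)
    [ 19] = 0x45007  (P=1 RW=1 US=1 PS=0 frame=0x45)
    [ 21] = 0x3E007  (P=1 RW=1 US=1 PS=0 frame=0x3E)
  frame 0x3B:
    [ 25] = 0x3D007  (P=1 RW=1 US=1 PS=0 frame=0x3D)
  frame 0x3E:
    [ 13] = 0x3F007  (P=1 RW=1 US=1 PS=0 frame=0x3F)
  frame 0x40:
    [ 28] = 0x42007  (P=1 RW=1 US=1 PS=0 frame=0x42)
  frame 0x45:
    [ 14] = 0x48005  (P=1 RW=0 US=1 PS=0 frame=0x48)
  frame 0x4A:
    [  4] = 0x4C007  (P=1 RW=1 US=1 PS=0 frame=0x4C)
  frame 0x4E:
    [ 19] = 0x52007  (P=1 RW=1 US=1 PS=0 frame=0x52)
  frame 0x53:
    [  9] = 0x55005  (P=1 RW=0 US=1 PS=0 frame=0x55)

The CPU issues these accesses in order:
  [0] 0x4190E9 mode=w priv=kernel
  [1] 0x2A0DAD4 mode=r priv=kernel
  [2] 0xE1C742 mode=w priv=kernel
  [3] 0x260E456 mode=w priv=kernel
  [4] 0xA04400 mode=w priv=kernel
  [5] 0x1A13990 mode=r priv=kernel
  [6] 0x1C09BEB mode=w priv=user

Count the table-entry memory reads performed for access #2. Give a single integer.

Trace:
#0 VA=0x4190E9 (w,kernel):
  L0 @0x3A[2] → 0x3B007  P=1,RW=1,US=1,PS=0
  L1 @0x3B[25] → 0x3D007  P=1,RW=1,US=1,PS=0
  ✓ 0x3D0E9  — 2 lookups
#1 VA=0x2A0DAD4 (r,kernel):
  L0 @0x3A[21] → 0x3E007  P=1,RW=1,US=1,PS=0
  L1 @0x3E[13] → 0x3F007  P=1,RW=1,US=1,PS=0
  ✓ 0x3FAD4  — 2 lookups
#2 VA=0xE1C742 (w,kernel):
  L0 @0x3A[7] → 0x40007  P=1,RW=1,US=1,PS=0
  L1 @0x40[28] → 0x42007  P=1,RW=1,US=1,PS=0
  ✓ 0x42742  — 2 lookups
#3 VA=0x260E456 (w,kernel):
  L0 @0x3A[19] → 0x45007  P=1,RW=1,US=1,PS=0
  L1 @0x45[14] → 0x48005  P=1,RW=0,US=1,PS=0
  ✗ PROTECTION_VIOLATION  [2 reads]
#4 VA=0xA04400 (w,kernel):
  L0 @0x3A[5] → 0x4A007  P=1,RW=1,US=1,PS=0
  L1 @0x4A[4] → 0x4C007  P=1,RW=1,US=1,PS=0
  ✓ 0x4C400  — 2 lookups
#5 VA=0x1A13990 (r,kernel):
  L0 @0x3A[13] → 0x4E007  P=1,RW=1,US=1,PS=0
  L1 @0x4E[19] → 0x52007  P=1,RW=1,US=1,PS=0
  ✓ 0x52990  — 2 lookups
#6 VA=0x1C09BEB (w,user):
  L0 @0x3A[14] → 0x53007  P=1,RW=1,US=1,PS=0
  L1 @0x53[9] → 0x55005  P=1,RW=0,US=1,PS=0
  ✗ PROTECTION_VIOLATION  [2 reads]

Entries read for #2: 2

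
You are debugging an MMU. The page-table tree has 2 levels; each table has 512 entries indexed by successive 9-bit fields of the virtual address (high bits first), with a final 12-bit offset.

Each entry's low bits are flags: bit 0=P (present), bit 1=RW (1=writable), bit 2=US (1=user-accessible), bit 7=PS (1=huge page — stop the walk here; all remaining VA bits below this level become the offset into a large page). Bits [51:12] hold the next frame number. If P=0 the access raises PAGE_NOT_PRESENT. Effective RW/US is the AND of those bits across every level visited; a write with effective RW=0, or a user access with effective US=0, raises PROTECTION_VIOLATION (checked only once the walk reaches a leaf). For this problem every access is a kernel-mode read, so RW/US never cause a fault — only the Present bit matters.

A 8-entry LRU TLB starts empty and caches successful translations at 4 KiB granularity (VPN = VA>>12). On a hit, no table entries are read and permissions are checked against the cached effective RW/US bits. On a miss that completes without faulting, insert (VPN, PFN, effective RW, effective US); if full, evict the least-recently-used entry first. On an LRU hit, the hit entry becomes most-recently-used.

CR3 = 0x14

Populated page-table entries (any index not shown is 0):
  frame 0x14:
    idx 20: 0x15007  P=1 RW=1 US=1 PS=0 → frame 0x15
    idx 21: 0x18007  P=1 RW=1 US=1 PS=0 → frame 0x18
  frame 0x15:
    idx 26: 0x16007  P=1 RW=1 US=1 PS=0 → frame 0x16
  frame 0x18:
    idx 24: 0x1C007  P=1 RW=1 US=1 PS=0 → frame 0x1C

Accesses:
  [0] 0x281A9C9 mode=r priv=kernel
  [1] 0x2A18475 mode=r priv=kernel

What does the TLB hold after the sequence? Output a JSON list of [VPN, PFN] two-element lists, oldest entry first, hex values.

Trace:
#0 VA=0x281A9C9 (r,kernel):
  L0 @0x14[20] → 0x15007  P=1,RW=1,US=1,PS=0
  L1 @0x15[26] → 0x16007  P=1,RW=1,US=1,PS=0
  ✓ 0x169C9  — 2 lookups
#1 VA=0x2A18475 (r,kernel):
  L0 @0x14[21] → 0x18007  P=1,RW=1,US=1,PS=0
  L1 @0x18[24] → 0x1C007  P=1,RW=1,US=1,PS=0
  ✓ 0x1C475  — 2 lookups

TLB: [["0x281A", "0x16"], ["0x2A18", "0x1C"]]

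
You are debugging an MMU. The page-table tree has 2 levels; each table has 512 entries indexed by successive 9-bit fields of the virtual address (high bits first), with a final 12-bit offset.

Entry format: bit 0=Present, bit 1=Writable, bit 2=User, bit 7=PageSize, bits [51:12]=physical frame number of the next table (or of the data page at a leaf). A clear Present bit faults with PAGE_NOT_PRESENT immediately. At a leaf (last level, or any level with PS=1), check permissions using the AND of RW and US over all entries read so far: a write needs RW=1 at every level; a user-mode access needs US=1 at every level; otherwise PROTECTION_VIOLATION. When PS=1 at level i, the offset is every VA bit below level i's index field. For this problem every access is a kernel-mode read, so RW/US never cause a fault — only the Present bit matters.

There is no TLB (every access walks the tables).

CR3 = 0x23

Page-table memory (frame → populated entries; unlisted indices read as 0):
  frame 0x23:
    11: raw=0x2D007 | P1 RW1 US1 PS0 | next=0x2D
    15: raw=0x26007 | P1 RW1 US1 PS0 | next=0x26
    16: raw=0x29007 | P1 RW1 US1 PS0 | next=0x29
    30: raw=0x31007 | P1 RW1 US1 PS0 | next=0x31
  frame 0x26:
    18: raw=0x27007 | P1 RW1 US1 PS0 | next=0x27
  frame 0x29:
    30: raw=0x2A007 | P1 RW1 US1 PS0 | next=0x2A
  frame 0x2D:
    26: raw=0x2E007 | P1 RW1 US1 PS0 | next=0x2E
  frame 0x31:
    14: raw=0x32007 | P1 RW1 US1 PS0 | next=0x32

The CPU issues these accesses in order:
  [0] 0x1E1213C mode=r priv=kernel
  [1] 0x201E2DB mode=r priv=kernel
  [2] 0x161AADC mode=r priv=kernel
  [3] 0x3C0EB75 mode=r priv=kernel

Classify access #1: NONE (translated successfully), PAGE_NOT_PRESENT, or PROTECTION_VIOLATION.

Per-access translation:
#0 VA=0x1E1213C (r,kernel):
  [0] read 0x23 idx=15: raw=0x26007 flags P=1 W=1 U=1 S=0
  [1] read 0x26 idx=18: raw=0x27007 flags P=1 W=1 U=1 S=0
  → PA=0x2713C  (2 entries read)
#1 VA=0x201E2DB (r,kernel):
  [0] read 0x23 idx=16: raw=0x29007 flags P=1 W=1 U=1 S=0
  [1] read 0x29 idx=30: raw=0x2A007 flags P=1 W=1 U=1 S=0
  → PA=0x2A2DB  (2 entries read)
#2 VA=0x161AADC (r,kernel):
  [0] read 0x23 idx=11: raw=0x2D007 flags P=1 W=1 U=1 S=0
  [1] read 0x2D idx=26: raw=0x2E007 flags P=1 W=1 U=1 S=0
  → PA=0x2EADC  (2 entries read)
#3 VA=0x3C0EB75 (r,kernel):
  [0] read 0x23 idx=30: raw=0x31007 flags P=1 W=1 U=1 S=0
  [1] read 0x31 idx=14: raw=0x32007 flags P=1 W=1 U=1 S=0
  → PA=0x32B75  (2 entries read)

Access #1 fault: NONE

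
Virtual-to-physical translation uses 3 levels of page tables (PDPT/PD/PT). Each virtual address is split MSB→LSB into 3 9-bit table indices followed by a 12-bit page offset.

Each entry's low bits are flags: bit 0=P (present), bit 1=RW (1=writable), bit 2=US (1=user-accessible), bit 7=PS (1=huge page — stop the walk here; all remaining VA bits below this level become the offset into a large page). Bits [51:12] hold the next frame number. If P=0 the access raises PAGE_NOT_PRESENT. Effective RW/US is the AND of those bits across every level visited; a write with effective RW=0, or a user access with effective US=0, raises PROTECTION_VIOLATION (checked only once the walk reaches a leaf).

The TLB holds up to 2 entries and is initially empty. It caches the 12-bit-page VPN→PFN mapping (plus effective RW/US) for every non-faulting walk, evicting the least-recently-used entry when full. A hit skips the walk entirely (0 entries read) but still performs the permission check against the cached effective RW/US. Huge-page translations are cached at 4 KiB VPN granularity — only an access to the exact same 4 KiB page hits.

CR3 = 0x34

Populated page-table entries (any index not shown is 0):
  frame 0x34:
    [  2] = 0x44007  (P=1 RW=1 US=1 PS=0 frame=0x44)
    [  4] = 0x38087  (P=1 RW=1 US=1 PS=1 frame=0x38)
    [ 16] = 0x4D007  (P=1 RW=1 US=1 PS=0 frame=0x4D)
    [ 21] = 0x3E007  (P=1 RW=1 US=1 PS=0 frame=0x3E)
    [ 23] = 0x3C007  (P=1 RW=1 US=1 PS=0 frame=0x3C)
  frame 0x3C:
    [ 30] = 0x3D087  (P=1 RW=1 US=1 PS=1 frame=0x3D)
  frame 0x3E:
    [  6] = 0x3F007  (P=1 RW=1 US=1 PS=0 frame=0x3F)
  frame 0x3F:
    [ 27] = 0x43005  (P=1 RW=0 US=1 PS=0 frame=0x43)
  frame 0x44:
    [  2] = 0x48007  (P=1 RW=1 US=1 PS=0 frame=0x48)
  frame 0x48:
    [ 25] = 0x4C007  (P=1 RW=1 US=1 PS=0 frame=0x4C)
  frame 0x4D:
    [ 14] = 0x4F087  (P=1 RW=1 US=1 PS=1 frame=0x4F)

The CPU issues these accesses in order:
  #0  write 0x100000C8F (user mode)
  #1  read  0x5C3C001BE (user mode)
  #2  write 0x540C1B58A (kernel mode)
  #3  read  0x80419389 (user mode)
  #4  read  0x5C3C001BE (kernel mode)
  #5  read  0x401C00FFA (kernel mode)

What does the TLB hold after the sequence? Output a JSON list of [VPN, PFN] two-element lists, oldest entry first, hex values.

Per-access translation:
#0 VA=0x100000C8F (w,user):
  lvl0: tbl 0x34, slot 4 ⇒ 0x38087 (P1/RW1/US1/PS1)
  → PA=0x38C8F (huge @L0)  (1 entries read)
#1 VA=0x5C3C001BE (r,user):
  lvl0: tbl 0x34, slot 23 ⇒ 0x3C007 (P1/RW1/US1/PS0)
  lvl1: tbl 0x3C, slot 30 ⇒ 0x3D087 (P1/RW1/US1/PS1)
  → PA=0x3D1BE (huge @L1)  (2 entries read)
#2 VA=0x540C1B58A (w,kernel):
  lvl0: tbl 0x34, slot 21 ⇒ 0x3E007 (P1/RW1/US1/PS0)
  lvl1: tbl 0x3E, slot 6 ⇒ 0x3F007 (P1/RW1/US1/PS0)
  lvl2: tbl 0x3F, slot 27 ⇒ 0x43005 (P1/RW0/US1/PS0)
  → PROTECTION_VIOLATION  (3 entries read)
#3 VA=0x80419389 (r,user):
  lvl0: tbl 0x34, slot 2 ⇒ 0x44007 (P1/RW1/US1/PS0)
  lvl1: tbl 0x44, slot 2 ⇒ 0x48007 (P1/RW1/US1/PS0)
  lvl2: tbl 0x48, slot 25 ⇒ 0x4C007 (P1/RW1/US1/PS0)
  → PA=0x4C389  (3 entries read)
#4 VA=0x5C3C001BE (r,kernel):
  TLB hit vpn=0x5C3C00 → PA=0x3D1BE
#5 VA=0x401C00FFA (r,kernel):
  lvl0: tbl 0x34, slot 16 ⇒ 0x4D007 (P1/RW1/US1/PS0)
  lvl1: tbl 0x4D, slot 14 ⇒ 0x4F087 (P1/RW1/US1/PS1)
  → PA=0x4FFFA (huge @L1)  (2 entries read)

TLB: [["0x5C3C00", "0x3D"], ["0x401C00", "0x4F"]]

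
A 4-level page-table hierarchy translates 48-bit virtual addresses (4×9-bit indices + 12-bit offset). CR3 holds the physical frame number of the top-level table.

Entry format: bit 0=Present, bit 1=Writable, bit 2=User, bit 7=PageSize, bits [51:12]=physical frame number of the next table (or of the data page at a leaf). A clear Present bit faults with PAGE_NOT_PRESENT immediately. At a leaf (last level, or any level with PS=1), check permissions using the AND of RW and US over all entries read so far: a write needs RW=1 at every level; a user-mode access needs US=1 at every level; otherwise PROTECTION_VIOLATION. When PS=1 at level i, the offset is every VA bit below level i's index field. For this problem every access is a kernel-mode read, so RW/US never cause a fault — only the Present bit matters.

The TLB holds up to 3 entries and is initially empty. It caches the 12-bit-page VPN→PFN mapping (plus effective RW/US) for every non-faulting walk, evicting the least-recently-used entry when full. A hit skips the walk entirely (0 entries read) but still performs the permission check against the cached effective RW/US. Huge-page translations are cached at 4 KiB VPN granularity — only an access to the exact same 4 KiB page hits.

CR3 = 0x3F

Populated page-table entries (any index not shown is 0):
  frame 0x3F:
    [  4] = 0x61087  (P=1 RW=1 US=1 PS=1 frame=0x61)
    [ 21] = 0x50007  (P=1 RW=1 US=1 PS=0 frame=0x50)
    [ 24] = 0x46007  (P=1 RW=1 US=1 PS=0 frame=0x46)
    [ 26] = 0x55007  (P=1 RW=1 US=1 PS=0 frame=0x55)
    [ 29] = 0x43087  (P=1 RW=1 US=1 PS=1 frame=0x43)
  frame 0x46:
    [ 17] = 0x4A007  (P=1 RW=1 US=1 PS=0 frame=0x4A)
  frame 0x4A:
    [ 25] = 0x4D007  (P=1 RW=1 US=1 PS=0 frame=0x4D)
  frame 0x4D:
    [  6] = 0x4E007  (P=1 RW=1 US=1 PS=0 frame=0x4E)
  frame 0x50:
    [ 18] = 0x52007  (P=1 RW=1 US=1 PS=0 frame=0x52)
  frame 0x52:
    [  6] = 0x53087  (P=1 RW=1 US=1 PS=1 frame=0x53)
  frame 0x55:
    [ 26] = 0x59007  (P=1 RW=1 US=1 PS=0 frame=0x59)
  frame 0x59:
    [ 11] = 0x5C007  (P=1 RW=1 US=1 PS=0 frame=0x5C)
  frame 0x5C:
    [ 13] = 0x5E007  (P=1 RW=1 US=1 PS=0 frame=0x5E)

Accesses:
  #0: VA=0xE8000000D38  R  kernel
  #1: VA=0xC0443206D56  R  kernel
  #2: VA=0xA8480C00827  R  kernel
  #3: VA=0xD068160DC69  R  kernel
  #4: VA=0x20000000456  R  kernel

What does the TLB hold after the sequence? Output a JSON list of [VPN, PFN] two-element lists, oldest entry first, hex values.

Walk each access:
#0 VA=0xE8000000D38 (r,kernel):
  [0] read 0x3F idx=29: raw=0x43087 flags P=1 W=1 U=1 S=1
  → PA=0x43D38 (huge @L0)  (1 entries read)
#1 VA=0xC0443206D56 (r,kernel):
  [0] read 0x3F idx=24: raw=0x46007 flags P=1 W=1 U=1 S=0
  [1] read 0x46 idx=17: raw=0x4A007 flags P=1 W=1 U=1 S=0
  [2] read 0x4A idx=25: raw=0x4D007 flags P=1 W=1 U=1 S=0
  [3] read 0x4D idx=6: raw=0x4E007 flags P=1 W=1 U=1 S=0
  → PA=0x4ED56  (4 entries read)
#2 VA=0xA8480C00827 (r,kernel):
  [0] read 0x3F idx=21: raw=0x50007 flags P=1 W=1 U=1 S=0
  [1] read 0x50 idx=18: raw=0x52007 flags P=1 W=1 U=1 S=0
  [2] read 0x52 idx=6: raw=0x53087 flags P=1 W=1 U=1 S=1
  → PA=0x53827 (huge @L2)  (3 entries read)
#3 VA=0xD068160DC69 (r,kernel):
  [0] read 0x3F idx=26: raw=0x55007 flags P=1 W=1 U=1 S=0
  [1] read 0x55 idx=26: raw=0x59007 flags P=1 W=1 U=1 S=0
  [2] read 0x59 idx=11: raw=0x5C007 flags P=1 W=1 U=1 S=0
  [3] read 0x5C idx=13: raw=0x5E007 flags P=1 W=1 U=1 S=0
  → PA=0x5EC69  (4 entries read)
#4 VA=0x20000000456 (r,kernel):
  [0] read 0x3F idx=4: raw=0x61087 flags P=1 W=1 U=1 S=1
  → PA=0x61456 (huge @L0)  (1 entries read)

TLB: [["0xA8480C00", "0x53"], ["0xD068160D", "0x5E"], ["0x20000000", "0x61"]]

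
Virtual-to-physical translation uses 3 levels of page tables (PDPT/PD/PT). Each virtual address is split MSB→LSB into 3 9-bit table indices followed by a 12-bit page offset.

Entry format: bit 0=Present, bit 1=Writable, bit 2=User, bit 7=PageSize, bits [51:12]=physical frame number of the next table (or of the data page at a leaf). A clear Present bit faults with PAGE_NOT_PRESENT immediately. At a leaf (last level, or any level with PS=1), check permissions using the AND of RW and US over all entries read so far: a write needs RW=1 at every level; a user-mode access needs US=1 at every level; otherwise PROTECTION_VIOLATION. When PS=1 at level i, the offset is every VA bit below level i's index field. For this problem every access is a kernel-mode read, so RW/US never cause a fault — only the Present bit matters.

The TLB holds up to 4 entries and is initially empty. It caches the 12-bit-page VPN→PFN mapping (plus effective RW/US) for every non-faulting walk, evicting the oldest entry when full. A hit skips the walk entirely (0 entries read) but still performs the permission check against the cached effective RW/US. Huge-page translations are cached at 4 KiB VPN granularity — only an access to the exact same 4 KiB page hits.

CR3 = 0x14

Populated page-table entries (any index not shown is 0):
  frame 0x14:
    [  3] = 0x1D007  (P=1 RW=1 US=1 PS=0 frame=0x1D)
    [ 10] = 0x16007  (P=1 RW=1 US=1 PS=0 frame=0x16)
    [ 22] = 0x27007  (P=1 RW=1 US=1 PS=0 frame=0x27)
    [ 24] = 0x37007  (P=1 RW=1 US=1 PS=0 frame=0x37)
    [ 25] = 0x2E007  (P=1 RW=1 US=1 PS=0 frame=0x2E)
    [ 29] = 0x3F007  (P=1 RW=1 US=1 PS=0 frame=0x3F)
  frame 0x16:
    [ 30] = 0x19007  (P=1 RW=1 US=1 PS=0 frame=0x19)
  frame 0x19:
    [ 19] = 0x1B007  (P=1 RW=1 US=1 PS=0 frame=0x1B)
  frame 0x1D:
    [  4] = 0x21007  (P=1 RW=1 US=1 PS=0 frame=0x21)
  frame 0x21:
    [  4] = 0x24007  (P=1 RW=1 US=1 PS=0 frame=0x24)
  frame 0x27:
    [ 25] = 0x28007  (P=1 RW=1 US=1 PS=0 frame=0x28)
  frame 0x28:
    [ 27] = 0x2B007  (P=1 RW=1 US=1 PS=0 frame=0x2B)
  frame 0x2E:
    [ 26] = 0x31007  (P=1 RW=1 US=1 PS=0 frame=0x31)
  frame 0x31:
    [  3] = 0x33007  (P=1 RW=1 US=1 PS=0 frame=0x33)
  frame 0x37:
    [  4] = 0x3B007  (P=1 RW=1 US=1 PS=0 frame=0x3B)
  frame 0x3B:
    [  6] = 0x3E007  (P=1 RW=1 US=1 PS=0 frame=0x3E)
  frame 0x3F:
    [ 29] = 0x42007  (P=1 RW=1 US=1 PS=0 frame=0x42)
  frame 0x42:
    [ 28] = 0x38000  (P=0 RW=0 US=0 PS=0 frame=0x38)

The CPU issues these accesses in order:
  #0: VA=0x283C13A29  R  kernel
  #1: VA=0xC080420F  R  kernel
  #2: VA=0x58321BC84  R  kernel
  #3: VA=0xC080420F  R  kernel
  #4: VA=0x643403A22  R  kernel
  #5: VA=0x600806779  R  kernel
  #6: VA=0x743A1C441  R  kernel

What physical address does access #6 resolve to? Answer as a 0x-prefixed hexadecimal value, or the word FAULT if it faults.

Per-access translation:
#0 VA=0x283C13A29 (r,kernel):
  L0: frame=0x14 idx=10 entry=0x16007 [P=1 RW=1 US=1 PS=0]
  L1: frame=0x16 idx=30 entry=0x19007 [P=1 RW=1 US=1 PS=0]
  L2: frame=0x19 idx=19 entry=0x1B007 [P=1 RW=1 US=1 PS=0]
  ⇒ phys 0x1BA29  [3 reads]
#1 VA=0xC080420F (r,kernel):
  L0: frame=0x14 idx=3 entry=0x1D007 [P=1 RW=1 US=1 PS=0]
  L1: frame=0x1D idx=4 entry=0x21007 [P=1 RW=1 US=1 PS=0]
  L2: frame=0x21 idx=4 entry=0x24007 [P=1 RW=1 US=1 PS=0]
  ⇒ phys 0x2420F  [3 reads]
#2 VA=0x58321BC84 (r,kernel):
  L0: frame=0x14 idx=22 entry=0x27007 [P=1 RW=1 US=1 PS=0]
  L1: frame=0x27 idx=25 entry=0x28007 [P=1 RW=1 US=1 PS=0]
  L2: frame=0x28 idx=27 entry=0x2B007 [P=1 RW=1 US=1 PS=0]
  ⇒ phys 0x2BC84  [3 reads]
#3 VA=0xC080420F (r,kernel):
  TLB hit vpn=0xC0804 → PA=0x2420F
#4 VA=0x643403A22 (r,kernel):
  L0: frame=0x14 idx=25 entry=0x2E007 [P=1 RW=1 US=1 PS=0]
  L1: frame=0x2E idx=26 entry=0x31007 [P=1 RW=1 US=1 PS=0]
  L2: frame=0x31 idx=3 entry=0x33007 [P=1 RW=1 US=1 PS=0]
  ⇒ phys 0x33A22  [3 reads]
#5 VA=0x600806779 (r,kernel):
  L0: frame=0x14 idx=24 entry=0x37007 [P=1 RW=1 US=1 PS=0]
  L1: frame=0x37 idx=4 entry=0x3B007 [P=1 RW=1 US=1 PS=0]
  L2: frame=0x3B idx=6 entry=0x3E007 [P=1 RW=1 US=1 PS=0]
  ⇒ phys 0x3E779  [3 reads]
#6 VA=0x743A1C441 (r,kernel):
  L0: frame=0x14 idx=29 entry=0x3F007 [P=1 RW=1 US=1 PS=0]
  L1: frame=0x3F idx=29 entry=0x42007 [P=1 RW=1 US=1 PS=0]
  L2: frame=0x42 idx=28 entry=0x38000 [P=0 RW=0 US=0 PS=0]
  ⇒ fault: PAGE_NOT_PRESENT  — 3 lookups

Access #6 PA: FAULT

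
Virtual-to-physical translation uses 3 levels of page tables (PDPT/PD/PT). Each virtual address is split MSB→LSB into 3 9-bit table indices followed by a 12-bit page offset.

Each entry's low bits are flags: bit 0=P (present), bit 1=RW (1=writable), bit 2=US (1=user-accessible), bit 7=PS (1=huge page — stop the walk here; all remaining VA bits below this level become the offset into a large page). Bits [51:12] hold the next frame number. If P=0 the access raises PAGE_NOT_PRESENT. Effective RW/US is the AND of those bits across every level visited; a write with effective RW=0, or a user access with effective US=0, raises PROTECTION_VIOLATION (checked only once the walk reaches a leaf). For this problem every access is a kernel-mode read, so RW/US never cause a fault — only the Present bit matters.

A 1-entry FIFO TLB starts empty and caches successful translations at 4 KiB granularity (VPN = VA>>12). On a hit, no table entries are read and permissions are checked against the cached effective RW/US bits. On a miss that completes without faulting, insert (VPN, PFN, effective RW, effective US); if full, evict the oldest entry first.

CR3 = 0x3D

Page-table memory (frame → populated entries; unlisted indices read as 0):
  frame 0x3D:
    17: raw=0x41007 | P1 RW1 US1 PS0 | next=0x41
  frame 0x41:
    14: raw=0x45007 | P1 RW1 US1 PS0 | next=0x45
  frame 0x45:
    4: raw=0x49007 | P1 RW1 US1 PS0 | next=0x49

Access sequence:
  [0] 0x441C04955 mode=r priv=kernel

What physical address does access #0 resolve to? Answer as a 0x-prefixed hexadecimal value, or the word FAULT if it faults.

Per-access translation:
#0 VA=0x441C04955 (r,kernel):
  lvl0: tbl 0x3D, slot 17 ⇒ 0x41007 (P1/RW1/US1/PS0)
  lvl1: tbl 0x41, slot 14 ⇒ 0x45007 (P1/RW1/US1/PS0)
  lvl2: tbl 0x45, slot 4 ⇒ 0x49007 (P1/RW1/US1/PS0)
  ✓ 0x49955  — 3 lookups

Access #0 PA: 0x49955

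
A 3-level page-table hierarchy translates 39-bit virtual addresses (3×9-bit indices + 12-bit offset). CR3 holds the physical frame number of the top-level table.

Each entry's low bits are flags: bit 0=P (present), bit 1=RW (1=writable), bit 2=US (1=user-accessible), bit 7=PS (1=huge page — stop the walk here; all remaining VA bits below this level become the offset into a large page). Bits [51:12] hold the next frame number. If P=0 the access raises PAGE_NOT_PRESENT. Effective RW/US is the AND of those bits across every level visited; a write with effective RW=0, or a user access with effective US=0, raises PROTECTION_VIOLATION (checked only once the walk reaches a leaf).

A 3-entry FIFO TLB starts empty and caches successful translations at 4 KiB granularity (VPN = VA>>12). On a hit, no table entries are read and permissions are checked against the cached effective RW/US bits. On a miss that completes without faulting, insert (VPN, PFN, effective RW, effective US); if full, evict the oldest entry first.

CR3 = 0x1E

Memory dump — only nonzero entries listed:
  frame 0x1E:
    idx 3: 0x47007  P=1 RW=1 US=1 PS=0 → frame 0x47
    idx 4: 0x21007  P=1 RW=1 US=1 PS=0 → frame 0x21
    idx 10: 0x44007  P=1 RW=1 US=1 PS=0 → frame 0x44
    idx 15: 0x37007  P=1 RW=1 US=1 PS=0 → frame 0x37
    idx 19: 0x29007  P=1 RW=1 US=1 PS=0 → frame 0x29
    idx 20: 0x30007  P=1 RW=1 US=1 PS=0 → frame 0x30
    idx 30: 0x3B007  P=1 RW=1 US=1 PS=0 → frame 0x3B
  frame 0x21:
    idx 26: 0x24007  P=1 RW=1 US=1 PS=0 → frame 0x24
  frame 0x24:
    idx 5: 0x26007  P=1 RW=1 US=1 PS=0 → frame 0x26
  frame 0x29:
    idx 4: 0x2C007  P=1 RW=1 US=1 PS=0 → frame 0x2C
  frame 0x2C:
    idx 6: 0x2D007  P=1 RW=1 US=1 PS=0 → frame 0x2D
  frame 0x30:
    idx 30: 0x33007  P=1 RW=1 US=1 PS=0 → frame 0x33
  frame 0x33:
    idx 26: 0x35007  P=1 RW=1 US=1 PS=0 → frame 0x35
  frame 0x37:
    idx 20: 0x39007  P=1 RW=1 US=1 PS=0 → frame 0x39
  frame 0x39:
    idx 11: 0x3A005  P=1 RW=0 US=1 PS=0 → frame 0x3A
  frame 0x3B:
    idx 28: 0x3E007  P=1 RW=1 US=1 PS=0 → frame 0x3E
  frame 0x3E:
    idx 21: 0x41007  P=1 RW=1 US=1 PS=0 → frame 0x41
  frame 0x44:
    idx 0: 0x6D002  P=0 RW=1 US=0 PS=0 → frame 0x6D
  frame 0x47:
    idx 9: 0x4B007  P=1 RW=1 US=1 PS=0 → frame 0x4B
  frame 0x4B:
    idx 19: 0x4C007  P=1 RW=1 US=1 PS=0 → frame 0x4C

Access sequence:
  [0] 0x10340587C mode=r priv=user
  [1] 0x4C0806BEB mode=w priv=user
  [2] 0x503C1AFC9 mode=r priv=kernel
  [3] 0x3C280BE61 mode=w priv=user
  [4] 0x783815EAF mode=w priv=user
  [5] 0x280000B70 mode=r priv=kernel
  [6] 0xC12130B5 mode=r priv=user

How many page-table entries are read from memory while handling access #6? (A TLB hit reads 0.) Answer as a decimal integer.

Trace:
#0 VA=0x10340587C (r,user):
  lvl0: tbl 0x1E, slot 4 ⇒ 0x21007 (P1/RW1/US1/PS0)
  lvl1: tbl 0x21, slot 26 ⇒ 0x24007 (P1/RW1/US1/PS0)
  lvl2: tbl 0x24, slot 5 ⇒ 0x26007 (P1/RW1/US1/PS0)
  ⇒ phys 0x2687C  [3 reads]
#1 VA=0x4C0806BEB (w,user):
  lvl0: tbl 0x1E, slot 19 ⇒ 0x29007 (P1/RW1/US1/PS0)
  lvl1: tbl 0x29, slot 4 ⇒ 0x2C007 (P1/RW1/US1/PS0)
  lvl2: tbl 0x2C, slot 6 ⇒ 0x2D007 (P1/RW1/US1/PS0)
  ⇒ phys 0x2DBEB  [3 reads]
#2 VA=0x503C1AFC9 (r,kernel):
  lvl0: tbl 0x1E, slot 20 ⇒ 0x30007 (P1/RW1/US1/PS0)
  lvl1: tbl 0x30, slot 30 ⇒ 0x33007 (P1/RW1/US1/PS0)
  lvl2: tbl 0x33, slot 26 ⇒ 0x35007 (P1/RW1/US1/PS0)
  ⇒ phys 0x35FC9  [3 reads]
#3 VA=0x3C280BE61 (w,user):
  lvl0: tbl 0x1E, slot 15 ⇒ 0x37007 (P1/RW1/US1/PS0)
  lvl1: tbl 0x37, slot 20 ⇒ 0x39007 (P1/RW1/US1/PS0)
  lvl2: tbl 0x39, slot 11 ⇒ 0x3A005 (P1/RW0/US1/PS0)
  ⇒ fault: PROTECTION_VIOLATION  — 3 lookups
#4 VA=0x783815EAF (w,user):
  lvl0: tbl 0x1E, slot 30 ⇒ 0x3B007 (P1/RW1/US1/PS0)
  lvl1: tbl 0x3B, slot 28 ⇒ 0x3E007 (P1/RW1/US1/PS0)
  lvl2: tbl 0x3E, slot 21 ⇒ 0x41007 (P1/RW1/US1/PS0)
  ⇒ phys 0x41EAF  [3 reads]
#5 VA=0x280000B70 (r,kernel):
  lvl0: tbl 0x1E, slot 10 ⇒ 0x44007 (P1/RW1/US1/PS0)
  lvl1: tbl 0x44, slot 0 ⇒ 0x6D002 (P0/RW1/US0/PS0)
  ⇒ fault: PAGE_NOT_PRESENT  — 2 lookups
#6 VA=0xC12130B5 (r,user):
  lvl0: tbl 0x1E, slot 3 ⇒ 0x47007 (P1/RW1/US1/PS0)
  lvl1: tbl 0x47, slot 9 ⇒ 0x4B007 (P1/RW1/US1/PS0)
  lvl2: tbl 0x4B, slot 19 ⇒ 0x4C007 (P1/RW1/US1/PS0)
  ⇒ phys 0x4C0B5  [3 reads]

Entries read for #6: 3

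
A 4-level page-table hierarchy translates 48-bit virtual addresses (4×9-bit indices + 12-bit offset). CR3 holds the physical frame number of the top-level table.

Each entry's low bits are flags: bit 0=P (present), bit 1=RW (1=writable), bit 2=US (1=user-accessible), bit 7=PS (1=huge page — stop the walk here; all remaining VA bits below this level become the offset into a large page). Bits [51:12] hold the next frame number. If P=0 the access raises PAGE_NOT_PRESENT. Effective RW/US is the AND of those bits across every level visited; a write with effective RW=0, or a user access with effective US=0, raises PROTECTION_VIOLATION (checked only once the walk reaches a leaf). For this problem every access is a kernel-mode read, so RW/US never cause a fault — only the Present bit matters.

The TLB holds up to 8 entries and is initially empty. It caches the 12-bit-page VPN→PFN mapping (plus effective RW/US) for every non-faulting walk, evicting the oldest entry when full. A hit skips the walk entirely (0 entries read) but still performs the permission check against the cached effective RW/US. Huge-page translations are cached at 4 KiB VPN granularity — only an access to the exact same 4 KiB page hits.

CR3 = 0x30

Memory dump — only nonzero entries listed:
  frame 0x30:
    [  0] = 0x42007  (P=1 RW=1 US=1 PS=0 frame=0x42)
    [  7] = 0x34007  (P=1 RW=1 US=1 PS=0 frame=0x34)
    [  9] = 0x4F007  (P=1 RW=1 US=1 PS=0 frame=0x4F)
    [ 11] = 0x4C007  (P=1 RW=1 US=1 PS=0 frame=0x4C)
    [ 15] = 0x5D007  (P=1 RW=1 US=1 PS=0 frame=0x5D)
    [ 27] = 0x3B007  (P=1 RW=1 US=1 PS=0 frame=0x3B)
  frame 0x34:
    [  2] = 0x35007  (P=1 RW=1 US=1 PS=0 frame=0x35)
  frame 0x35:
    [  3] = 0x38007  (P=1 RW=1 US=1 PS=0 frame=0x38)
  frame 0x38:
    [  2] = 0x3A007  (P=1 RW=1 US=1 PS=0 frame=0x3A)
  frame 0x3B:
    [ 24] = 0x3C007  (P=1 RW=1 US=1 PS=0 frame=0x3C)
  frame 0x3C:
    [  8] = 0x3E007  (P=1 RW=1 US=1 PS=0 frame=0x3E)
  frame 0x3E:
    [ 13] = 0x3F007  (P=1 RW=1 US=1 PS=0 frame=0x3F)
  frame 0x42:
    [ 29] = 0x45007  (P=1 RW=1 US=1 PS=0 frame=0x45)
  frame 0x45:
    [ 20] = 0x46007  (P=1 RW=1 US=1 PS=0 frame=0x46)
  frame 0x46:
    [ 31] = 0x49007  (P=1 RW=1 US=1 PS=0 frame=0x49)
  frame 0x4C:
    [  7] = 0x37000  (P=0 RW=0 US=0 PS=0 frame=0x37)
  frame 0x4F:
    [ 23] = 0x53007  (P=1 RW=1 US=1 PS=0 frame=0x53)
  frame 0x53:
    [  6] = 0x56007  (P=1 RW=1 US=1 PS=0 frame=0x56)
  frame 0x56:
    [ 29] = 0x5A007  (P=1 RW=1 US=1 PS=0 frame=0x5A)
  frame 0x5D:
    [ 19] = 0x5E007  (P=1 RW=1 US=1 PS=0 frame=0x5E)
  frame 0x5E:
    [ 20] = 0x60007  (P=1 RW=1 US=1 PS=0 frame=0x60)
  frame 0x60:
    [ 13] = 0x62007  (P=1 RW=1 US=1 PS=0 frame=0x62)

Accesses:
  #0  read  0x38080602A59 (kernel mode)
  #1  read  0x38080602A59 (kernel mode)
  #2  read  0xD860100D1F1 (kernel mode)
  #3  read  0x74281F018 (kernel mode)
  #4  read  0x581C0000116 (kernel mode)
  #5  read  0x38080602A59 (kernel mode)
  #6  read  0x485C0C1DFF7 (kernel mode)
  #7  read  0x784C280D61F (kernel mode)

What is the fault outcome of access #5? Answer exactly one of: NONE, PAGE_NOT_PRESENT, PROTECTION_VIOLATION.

Per-access translation:
#0 VA=0x38080602A59 (r,kernel):
  L0: frame=0x30 idx=7 entry=0x34007 [P=1 RW=1 US=1 PS=0]
  L1: frame=0x34 idx=2 entry=0x35007 [P=1 RW=1 US=1 PS=0]
  L2: frame=0x35 idx=3 entry=0x38007 [P=1 RW=1 US=1 PS=0]
  L3: frame=0x38 idx=2 entry=0x3A007 [P=1 RW=1 US=1 PS=0]
  → PA=0x3AA59  (4 entries read)
#1 VA=0x38080602A59 (r,kernel):
  TLB hit vpn=0x38080602 → PA=0x3AA59
#2 VA=0xD860100D1F1 (r,kernel):
  L0: frame=0x30 idx=27 entry=0x3B007 [P=1 RW=1 US=1 PS=0]
  L1: frame=0x3B idx=24 entry=0x3C007 [P=1 RW=1 US=1 PS=0]
  L2: frame=0x3C idx=8 entry=0x3E007 [P=1 RW=1 US=1 PS=0]
  L3: frame=0x3E idx=13 entry=0x3F007 [P=1 RW=1 US=1 PS=0]
  → PA=0x3F1F1  (4 entries read)
#3 VA=0x74281F018 (r,kernel):
  L0: frame=0x30 idx=0 entry=0x42007 [P=1 RW=1 US=1 PS=0]
  L1: frame=0x42 idx=29 entry=0x45007 [P=1 RW=1 US=1 PS=0]
  L2: frame=0x45 idx=20 entry=0x46007 [P=1 RW=1 US=1 PS=0]
  L3: frame=0x46 idx=31 entry=0x49007 [P=1 RW=1 US=1 PS=0]
  → PA=0x49018  (4 entries read)
#4 VA=0x581C0000116 (r,kernel):
  L0: frame=0x30 idx=11 entry=0x4C007 [P=1 RW=1 US=1 PS=0]
  L1: frame=0x4C idx=7 entry=0x37000 [P=0 RW=0 US=0 PS=0]
  ✗ PAGE_NOT_PRESENT  [2 reads]
#5 VA=0x38080602A59 (r,kernel):
  TLB hit vpn=0x38080602 → PA=0x3AA59
#6 VA=0x485C0C1DFF7 (r,kernel):
  L0: frame=0x30 idx=9 entry=0x4F007 [P=1 RW=1 US=1 PS=0]
  L1: frame=0x4F idx=23 entry=0x53007 [P=1 RW=1 US=1 PS=0]
  L2: frame=0x53 idx=6 entry=0x56007 [P=1 RW=1 US=1 PS=0]
  L3: frame=0x56 idx=29 entry=0x5A007 [P=1 RW=1 US=1 PS=0]
  → PA=0x5AFF7  (4 entries read)
#7 VA=0x784C280D61F (r,kernel):
  L0: frame=0x30 idx=15 entry=0x5D007 [P=1 RW=1 US=1 PS=0]
  L1: frame=0x5D idx=19 entry=0x5E007 [P=1 RW=1 US=1 PS=0]
  L2: frame=0x5E idx=20 entry=0x60007 [P=1 RW=1 US=1 PS=0]
  L3: frame=0x60 idx=13 entry=0x62007 [P=1 RW=1 US=1 PS=0]
  → PA=0x6261F  (4 entries read)

Access #5 fault: NONE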